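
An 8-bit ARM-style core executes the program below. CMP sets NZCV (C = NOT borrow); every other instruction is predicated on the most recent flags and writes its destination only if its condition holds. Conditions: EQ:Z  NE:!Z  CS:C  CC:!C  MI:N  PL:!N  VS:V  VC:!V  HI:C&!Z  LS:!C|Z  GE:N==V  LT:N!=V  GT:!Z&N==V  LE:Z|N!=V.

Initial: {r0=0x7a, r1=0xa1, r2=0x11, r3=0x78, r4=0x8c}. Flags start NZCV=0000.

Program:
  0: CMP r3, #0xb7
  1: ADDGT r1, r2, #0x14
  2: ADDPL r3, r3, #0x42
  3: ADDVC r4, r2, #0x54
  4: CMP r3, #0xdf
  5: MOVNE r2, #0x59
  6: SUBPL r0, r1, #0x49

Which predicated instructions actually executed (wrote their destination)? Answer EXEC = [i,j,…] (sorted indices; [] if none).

[0] flags=1001 → (cmp)
[1] flags=1001 GT?T → r1=0x25
[2] flags=1001 PL?F → skip
[3] flags=1001 VC?F → skip
[4] flags=1001 → (cmp)
[5] flags=1001 NE?T → r2=0x59
[6] flags=1001 PL?F → skip

EXEC = [1,5]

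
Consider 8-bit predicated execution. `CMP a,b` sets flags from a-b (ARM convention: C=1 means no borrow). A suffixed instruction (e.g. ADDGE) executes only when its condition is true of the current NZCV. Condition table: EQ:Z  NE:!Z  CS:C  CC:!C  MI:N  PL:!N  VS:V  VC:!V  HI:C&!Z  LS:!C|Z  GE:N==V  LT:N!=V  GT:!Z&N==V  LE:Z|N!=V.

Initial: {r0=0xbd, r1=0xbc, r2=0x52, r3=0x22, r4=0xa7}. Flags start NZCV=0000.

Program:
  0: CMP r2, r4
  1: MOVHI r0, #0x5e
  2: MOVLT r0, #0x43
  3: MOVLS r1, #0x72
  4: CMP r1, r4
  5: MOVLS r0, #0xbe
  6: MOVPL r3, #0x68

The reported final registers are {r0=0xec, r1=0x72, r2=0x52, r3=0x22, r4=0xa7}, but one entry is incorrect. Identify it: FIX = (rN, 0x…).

FIX = (r0, 0xbe)

0: ✓ CMP  NZCV=1001
1: · MOVHI
2: · MOVLT
3: ✓ MOVLS  r1←0x72
4: ✓ CMP  NZCV=1001
5: ✓ MOVLS  r0←0xbe
6: · MOVPL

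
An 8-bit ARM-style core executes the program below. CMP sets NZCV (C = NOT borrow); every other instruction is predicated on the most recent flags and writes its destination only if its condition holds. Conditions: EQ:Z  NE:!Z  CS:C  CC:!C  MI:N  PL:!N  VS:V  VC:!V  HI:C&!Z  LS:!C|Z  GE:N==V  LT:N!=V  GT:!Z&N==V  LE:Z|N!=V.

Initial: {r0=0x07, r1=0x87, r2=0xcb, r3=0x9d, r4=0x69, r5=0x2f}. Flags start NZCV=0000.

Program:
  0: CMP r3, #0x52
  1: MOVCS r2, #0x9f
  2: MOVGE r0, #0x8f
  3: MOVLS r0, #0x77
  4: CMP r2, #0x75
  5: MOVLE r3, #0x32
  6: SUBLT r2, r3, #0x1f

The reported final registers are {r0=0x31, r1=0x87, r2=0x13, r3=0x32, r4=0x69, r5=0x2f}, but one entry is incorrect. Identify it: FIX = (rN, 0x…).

FIX = (r0, 0x07)

[0] flags=0011 → (cmp)
[1] flags=0011 CS?T → r2=0x9f
[2] flags=0011 GE?F → skip
[3] flags=0011 LS?F → skip
[4] flags=0011 → (cmp)
[5] flags=0011 LE?T → r3=0x32
[6] flags=0011 LT?T → r2=0x13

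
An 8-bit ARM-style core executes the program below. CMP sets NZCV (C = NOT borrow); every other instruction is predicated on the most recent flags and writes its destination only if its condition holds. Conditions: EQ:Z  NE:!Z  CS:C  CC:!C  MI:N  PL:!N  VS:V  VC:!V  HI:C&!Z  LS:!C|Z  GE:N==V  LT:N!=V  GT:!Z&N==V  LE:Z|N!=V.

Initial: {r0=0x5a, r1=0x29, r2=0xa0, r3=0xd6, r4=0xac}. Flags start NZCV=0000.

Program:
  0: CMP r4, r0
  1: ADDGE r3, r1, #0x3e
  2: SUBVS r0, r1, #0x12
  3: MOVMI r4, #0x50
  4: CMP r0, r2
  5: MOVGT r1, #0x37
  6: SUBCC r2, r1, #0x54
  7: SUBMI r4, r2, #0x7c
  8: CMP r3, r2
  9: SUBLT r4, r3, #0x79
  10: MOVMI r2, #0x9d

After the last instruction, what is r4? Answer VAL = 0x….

[0] flags=0011 → (cmp)
[1] flags=0011 GE?F → skip
[2] flags=0011 VS?T → r0=0x17
[3] flags=0011 MI?F → skip
[4] flags=0000 → (cmp)
[5] flags=0000 GT?T → r1=0x37
[6] flags=0000 CC?T → r2=0xe3
[7] flags=0000 MI?F → skip
[8] flags=1000 → (cmp)
[9] flags=1000 LT?T → r4=0x5d
[10] flags=1000 MI?T → r2=0x9d

VAL = 0x5d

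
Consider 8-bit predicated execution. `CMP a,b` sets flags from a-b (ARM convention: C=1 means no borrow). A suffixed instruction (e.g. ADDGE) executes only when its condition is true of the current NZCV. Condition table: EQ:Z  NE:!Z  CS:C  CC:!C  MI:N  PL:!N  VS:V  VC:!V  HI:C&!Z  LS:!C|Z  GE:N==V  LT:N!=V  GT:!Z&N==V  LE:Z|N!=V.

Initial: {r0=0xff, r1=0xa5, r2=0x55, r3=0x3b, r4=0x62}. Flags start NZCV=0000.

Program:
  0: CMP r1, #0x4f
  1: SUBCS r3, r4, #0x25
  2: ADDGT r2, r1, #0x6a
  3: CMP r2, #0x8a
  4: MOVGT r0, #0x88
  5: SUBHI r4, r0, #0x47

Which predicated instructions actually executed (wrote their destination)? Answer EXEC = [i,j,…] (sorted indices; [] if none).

EXEC = [1,4]

[0] flags=0011 → (cmp)
[1] flags=0011 CS?T → r3=0x3d
[2] flags=0011 GT?F → skip
[3] flags=1001 → (cmp)
[4] flags=1001 GT?T → r0=0x88
[5] flags=1001 HI?F → skip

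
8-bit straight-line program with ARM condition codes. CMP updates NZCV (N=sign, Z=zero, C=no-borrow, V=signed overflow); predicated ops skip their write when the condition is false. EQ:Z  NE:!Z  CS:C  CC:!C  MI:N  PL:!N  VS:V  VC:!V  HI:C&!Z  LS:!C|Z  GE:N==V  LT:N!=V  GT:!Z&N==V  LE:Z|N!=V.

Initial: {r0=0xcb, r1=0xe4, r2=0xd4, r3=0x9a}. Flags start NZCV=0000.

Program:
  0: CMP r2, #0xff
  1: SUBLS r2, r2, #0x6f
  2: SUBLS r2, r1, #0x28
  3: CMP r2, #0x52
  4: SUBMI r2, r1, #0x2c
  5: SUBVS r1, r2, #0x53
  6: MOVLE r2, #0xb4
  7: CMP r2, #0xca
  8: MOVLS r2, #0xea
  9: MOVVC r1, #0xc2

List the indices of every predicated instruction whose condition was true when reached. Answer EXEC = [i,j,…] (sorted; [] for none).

EXEC = [1,2,5,6,8,9]

0: ✓ CMP  NZCV=1000
1: ✓ SUBLS  r2←0x65
2: ✓ SUBLS  r2←0xbc
3: ✓ CMP  NZCV=0011
4: · SUBMI
5: ✓ SUBVS  r1←0x69
6: ✓ MOVLE  r2←0xb4
7: ✓ CMP  NZCV=1000
8: ✓ MOVLS  r2←0xea
9: ✓ MOVVC  r1←0xc2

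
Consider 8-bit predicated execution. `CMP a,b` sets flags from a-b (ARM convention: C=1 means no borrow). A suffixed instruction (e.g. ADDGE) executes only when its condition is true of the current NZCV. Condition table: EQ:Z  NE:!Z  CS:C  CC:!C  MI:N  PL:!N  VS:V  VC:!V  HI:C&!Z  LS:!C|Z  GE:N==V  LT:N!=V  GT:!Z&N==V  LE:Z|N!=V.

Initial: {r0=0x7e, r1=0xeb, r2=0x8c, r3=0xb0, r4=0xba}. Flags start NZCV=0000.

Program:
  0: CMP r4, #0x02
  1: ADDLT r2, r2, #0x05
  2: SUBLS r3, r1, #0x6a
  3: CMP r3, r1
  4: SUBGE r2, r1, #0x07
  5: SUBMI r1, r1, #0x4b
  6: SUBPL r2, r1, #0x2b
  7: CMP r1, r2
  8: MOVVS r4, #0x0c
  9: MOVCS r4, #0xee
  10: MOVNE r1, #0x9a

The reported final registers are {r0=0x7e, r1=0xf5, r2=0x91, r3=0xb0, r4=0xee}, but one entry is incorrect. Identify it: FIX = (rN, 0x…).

FIX = (r1, 0x9a)

0: ✓ CMP  NZCV=1010
1: ✓ ADDLT  r2←0x91
2: · SUBLS
3: ✓ CMP  NZCV=1000
4: · SUBGE
5: ✓ SUBMI  r1←0xa0
6: · SUBPL
7: ✓ CMP  NZCV=0010
8: · MOVVS
9: ✓ MOVCS  r4←0xee
10: ✓ MOVNE  r1←0x9a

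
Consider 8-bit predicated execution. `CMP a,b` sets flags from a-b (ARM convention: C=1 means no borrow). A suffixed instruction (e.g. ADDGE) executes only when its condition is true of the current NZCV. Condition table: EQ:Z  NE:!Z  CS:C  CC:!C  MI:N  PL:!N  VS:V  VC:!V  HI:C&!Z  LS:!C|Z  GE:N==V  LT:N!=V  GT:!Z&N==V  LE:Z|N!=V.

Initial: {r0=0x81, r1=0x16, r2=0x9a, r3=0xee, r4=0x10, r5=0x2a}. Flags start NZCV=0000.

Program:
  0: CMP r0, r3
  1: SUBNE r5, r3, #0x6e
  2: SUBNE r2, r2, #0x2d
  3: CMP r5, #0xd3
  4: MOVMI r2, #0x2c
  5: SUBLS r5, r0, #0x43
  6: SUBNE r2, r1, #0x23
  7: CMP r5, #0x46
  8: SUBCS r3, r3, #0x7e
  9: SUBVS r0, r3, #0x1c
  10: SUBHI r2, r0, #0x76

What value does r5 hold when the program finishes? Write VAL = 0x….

0: ✓ CMP  NZCV=1000
1: ✓ SUBNE  r5←0x80
2: ✓ SUBNE  r2←0x6d
3: ✓ CMP  NZCV=1000
4: ✓ MOVMI  r2←0x2c
5: ✓ SUBLS  r5←0x3e
6: ✓ SUBNE  r2←0xf3
7: ✓ CMP  NZCV=1000
8: · SUBCS
9: · SUBVS
10: · SUBHI

VAL = 0x3e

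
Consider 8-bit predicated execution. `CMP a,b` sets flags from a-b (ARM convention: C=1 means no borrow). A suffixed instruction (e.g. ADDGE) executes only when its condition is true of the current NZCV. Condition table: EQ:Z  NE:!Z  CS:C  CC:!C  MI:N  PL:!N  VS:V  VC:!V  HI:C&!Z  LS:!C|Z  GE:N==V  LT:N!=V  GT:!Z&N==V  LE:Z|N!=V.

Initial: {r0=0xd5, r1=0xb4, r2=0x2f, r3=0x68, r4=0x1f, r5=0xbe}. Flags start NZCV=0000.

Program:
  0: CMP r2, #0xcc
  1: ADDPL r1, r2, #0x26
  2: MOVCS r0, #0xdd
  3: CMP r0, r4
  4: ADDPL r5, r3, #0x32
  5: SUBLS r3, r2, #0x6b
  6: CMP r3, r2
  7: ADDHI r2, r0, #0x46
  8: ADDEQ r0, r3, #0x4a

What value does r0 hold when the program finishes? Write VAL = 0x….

VAL = 0xd5

0: ✓ CMP  NZCV=0000
1: ✓ ADDPL  r1←0x55
2: · MOVCS
3: ✓ CMP  NZCV=1010
4: · ADDPL
5: · SUBLS
6: ✓ CMP  NZCV=0010
7: ✓ ADDHI  r2←0x1b
8: · ADDEQ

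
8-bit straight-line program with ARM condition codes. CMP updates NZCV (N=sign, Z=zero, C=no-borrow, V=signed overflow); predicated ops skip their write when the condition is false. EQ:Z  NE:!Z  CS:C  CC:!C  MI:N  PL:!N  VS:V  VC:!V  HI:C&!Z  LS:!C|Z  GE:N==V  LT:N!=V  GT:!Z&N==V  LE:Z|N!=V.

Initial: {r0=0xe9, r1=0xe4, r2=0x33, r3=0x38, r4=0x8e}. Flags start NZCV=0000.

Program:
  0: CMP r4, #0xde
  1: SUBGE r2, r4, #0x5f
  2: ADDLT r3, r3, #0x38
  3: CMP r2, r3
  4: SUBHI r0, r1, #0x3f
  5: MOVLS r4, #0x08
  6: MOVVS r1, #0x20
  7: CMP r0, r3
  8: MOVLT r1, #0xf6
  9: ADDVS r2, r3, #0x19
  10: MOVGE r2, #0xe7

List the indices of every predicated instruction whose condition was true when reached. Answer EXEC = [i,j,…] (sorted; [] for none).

EXEC = [2,5,8,9]

0: ✓ CMP  NZCV=1000
1: · SUBGE
2: ✓ ADDLT  r3←0x70
3: ✓ CMP  NZCV=1000
4: · SUBHI
5: ✓ MOVLS  r4←0x08
6: · MOVVS
7: ✓ CMP  NZCV=0011
8: ✓ MOVLT  r1←0xf6
9: ✓ ADDVS  r2←0x89
10: · MOVGE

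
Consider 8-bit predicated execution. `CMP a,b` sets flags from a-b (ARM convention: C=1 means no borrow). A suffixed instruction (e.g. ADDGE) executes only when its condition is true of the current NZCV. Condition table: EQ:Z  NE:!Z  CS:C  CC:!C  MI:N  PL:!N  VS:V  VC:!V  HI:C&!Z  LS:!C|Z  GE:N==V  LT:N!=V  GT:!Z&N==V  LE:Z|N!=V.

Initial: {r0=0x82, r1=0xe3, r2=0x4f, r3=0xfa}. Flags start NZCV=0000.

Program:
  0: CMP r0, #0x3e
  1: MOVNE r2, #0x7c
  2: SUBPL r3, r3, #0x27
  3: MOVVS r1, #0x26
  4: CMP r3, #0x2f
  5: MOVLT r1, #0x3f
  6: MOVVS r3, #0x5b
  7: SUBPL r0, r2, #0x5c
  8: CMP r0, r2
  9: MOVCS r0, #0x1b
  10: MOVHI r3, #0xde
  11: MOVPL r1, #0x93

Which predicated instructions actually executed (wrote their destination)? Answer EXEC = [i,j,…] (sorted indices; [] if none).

[0] flags=0011 → (cmp)
[1] flags=0011 NE?T → r2=0x7c
[2] flags=0011 PL?T → r3=0xd3
[3] flags=0011 VS?T → r1=0x26
[4] flags=1010 → (cmp)
[5] flags=1010 LT?T → r1=0x3f
[6] flags=1010 VS?F → skip
[7] flags=1010 PL?F → skip
[8] flags=0011 → (cmp)
[9] flags=0011 CS?T → r0=0x1b
[10] flags=0011 HI?T → r3=0xde
[11] flags=0011 PL?T → r1=0x93

EXEC = [1,2,3,5,9,10,11]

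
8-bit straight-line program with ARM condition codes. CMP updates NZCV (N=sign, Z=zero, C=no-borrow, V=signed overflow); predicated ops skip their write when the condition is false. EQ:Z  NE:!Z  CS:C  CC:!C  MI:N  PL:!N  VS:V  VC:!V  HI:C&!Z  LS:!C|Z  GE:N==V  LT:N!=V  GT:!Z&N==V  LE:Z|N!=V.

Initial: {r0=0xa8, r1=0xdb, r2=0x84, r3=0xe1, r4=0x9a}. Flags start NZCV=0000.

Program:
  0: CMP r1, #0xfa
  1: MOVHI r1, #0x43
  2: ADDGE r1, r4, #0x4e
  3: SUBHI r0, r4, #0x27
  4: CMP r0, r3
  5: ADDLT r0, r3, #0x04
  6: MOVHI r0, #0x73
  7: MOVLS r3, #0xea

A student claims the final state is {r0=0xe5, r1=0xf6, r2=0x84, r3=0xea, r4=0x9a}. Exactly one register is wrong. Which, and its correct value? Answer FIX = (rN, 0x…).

FIX = (r1, 0xdb)

0: ✓ CMP  NZCV=1000
1: · MOVHI
2: · ADDGE
3: · SUBHI
4: ✓ CMP  NZCV=1000
5: ✓ ADDLT  r0←0xe5
6: · MOVHI
7: ✓ MOVLS  r3←0xea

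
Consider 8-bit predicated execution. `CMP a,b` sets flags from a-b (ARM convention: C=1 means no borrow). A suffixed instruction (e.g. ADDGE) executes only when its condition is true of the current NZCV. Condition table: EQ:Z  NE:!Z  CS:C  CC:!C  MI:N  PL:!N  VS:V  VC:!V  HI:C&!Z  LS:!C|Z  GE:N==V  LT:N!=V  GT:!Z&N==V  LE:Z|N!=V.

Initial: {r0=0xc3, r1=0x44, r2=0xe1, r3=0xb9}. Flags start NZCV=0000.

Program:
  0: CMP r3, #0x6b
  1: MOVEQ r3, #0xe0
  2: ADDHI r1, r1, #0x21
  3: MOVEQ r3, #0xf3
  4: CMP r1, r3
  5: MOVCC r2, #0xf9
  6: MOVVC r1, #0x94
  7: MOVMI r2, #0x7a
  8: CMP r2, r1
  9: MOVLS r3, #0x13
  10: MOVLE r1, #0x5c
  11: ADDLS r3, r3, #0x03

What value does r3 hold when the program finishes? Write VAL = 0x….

0: ✓ CMP  NZCV=0011
1: · MOVEQ
2: ✓ ADDHI  r1←0x65
3: · MOVEQ
4: ✓ CMP  NZCV=1001
5: ✓ MOVCC  r2←0xf9
6: · MOVVC
7: ✓ MOVMI  r2←0x7a
8: ✓ CMP  NZCV=0010
9: · MOVLS
10: · MOVLE
11: · ADDLS

VAL = 0xb9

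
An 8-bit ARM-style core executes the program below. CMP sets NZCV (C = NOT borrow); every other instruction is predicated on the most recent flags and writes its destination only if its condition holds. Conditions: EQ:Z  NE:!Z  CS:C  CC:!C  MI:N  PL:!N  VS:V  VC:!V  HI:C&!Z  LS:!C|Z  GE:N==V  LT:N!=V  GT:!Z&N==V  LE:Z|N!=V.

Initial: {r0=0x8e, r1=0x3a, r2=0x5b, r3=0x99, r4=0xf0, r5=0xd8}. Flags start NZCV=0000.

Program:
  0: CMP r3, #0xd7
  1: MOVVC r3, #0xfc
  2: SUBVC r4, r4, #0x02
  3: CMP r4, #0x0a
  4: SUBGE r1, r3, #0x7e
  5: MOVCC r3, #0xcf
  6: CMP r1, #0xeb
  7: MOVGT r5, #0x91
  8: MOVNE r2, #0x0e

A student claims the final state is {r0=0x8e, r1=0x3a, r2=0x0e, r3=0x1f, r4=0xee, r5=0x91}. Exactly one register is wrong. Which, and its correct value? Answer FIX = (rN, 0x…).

0: ✓ CMP  NZCV=1000
1: ✓ MOVVC  r3←0xfc
2: ✓ SUBVC  r4←0xee
3: ✓ CMP  NZCV=1010
4: · SUBGE
5: · MOVCC
6: ✓ CMP  NZCV=0000
7: ✓ MOVGT  r5←0x91
8: ✓ MOVNE  r2←0x0e

FIX = (r3, 0xfc)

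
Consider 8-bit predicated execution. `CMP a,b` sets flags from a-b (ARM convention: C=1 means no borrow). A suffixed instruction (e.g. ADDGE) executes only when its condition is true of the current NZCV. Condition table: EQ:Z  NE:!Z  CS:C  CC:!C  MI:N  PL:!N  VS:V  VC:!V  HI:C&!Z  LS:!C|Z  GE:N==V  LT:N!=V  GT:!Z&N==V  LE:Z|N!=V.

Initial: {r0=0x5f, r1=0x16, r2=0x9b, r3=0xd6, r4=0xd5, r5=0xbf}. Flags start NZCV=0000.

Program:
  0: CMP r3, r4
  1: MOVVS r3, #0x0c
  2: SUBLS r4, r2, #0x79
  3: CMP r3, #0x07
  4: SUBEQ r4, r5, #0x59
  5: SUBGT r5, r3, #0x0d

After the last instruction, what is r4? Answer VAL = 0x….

VAL = 0xd5

0: ✓ CMP  NZCV=0010
1: · MOVVS
2: · SUBLS
3: ✓ CMP  NZCV=1010
4: · SUBEQ
5: · SUBGT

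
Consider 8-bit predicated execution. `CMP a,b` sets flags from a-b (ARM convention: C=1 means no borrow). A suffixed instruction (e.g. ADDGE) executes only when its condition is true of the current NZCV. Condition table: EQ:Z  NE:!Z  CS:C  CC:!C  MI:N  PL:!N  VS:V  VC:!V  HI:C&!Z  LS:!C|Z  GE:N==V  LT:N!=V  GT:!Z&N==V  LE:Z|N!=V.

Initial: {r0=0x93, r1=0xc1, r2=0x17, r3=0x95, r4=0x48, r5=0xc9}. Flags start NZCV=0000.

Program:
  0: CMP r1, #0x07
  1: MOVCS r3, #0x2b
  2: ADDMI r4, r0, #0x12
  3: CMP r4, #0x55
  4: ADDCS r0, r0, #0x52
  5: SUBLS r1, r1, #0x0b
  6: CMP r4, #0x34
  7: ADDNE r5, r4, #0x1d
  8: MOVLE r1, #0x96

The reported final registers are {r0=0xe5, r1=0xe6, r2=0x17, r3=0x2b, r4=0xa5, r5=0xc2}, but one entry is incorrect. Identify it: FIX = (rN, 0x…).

FIX = (r1, 0x96)

[0] flags=1010 → (cmp)
[1] flags=1010 CS?T → r3=0x2b
[2] flags=1010 MI?T → r4=0xa5
[3] flags=0011 → (cmp)
[4] flags=0011 CS?T → r0=0xe5
[5] flags=0011 LS?F → skip
[6] flags=0011 → (cmp)
[7] flags=0011 NE?T → r5=0xc2
[8] flags=0011 LE?T → r1=0x96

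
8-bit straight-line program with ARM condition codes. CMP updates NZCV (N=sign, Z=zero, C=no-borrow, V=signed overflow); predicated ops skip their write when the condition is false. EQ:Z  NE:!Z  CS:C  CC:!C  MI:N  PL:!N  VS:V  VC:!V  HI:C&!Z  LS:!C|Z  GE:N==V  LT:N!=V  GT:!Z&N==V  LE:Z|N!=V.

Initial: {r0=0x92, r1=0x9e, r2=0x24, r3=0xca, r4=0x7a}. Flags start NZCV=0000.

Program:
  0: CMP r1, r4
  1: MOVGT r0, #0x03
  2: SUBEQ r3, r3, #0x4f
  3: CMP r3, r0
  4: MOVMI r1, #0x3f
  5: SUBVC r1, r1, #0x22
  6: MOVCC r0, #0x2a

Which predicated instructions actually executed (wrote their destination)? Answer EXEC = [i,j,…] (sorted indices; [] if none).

[0] flags=0011 → (cmp)
[1] flags=0011 GT?F → skip
[2] flags=0011 EQ?F → skip
[3] flags=0010 → (cmp)
[4] flags=0010 MI?F → skip
[5] flags=0010 VC?T → r1=0x7c
[6] flags=0010 CC?F → skip

EXEC = [5]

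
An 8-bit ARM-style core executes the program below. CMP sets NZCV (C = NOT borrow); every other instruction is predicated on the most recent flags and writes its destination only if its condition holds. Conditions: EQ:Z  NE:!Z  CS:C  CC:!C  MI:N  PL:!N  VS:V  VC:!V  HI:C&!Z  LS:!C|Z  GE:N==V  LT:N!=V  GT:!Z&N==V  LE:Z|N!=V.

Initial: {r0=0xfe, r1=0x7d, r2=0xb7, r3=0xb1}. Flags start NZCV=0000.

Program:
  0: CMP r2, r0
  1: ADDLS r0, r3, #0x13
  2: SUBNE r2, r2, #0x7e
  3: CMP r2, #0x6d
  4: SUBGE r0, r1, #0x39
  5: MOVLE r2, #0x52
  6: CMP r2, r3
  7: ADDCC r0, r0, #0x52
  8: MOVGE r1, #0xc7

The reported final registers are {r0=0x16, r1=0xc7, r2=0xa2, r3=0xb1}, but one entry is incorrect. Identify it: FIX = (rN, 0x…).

FIX = (r2, 0x52)

[0] flags=1000 → (cmp)
[1] flags=1000 LS?T → r0=0xc4
[2] flags=1000 NE?T → r2=0x39
[3] flags=1000 → (cmp)
[4] flags=1000 GE?F → skip
[5] flags=1000 LE?T → r2=0x52
[6] flags=1001 → (cmp)
[7] flags=1001 CC?T → r0=0x16
[8] flags=1001 GE?T → r1=0xc7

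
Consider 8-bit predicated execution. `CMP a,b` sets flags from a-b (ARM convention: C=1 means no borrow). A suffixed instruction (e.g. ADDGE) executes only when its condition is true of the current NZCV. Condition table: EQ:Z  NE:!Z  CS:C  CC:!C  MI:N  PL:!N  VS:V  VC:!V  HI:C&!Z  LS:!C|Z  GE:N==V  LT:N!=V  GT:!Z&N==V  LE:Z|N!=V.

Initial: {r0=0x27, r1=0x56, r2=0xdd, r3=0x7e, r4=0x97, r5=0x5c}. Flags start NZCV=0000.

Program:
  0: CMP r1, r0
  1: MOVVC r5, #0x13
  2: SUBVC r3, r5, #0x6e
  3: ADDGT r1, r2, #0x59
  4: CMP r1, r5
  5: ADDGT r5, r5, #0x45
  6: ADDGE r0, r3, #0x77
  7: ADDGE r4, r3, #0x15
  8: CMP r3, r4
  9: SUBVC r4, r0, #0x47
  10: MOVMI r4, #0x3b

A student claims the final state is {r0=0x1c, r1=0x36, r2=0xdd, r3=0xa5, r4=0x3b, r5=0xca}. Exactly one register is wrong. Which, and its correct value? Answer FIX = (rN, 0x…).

[0] flags=0010 → (cmp)
[1] flags=0010 VC?T → r5=0x13
[2] flags=0010 VC?T → r3=0xa5
[3] flags=0010 GT?T → r1=0x36
[4] flags=0010 → (cmp)
[5] flags=0010 GT?T → r5=0x58
[6] flags=0010 GE?T → r0=0x1c
[7] flags=0010 GE?T → r4=0xba
[8] flags=1000 → (cmp)
[9] flags=1000 VC?T → r4=0xd5
[10] flags=1000 MI?T → r4=0x3b

FIX = (r5, 0x58)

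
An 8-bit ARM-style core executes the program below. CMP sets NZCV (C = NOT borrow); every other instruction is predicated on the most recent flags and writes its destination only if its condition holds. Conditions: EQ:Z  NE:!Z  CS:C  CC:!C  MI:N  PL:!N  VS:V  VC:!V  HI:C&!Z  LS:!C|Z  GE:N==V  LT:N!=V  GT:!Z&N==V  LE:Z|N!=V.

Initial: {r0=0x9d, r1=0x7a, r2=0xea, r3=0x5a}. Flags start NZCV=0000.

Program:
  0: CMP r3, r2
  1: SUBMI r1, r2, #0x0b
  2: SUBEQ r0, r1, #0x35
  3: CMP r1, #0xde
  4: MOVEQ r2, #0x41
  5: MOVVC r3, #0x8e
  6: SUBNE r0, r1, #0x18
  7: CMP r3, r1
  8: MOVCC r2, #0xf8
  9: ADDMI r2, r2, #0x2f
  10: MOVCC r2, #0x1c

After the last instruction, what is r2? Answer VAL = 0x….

0: ✓ CMP  NZCV=0000
1: · SUBMI
2: · SUBEQ
3: ✓ CMP  NZCV=1001
4: · MOVEQ
5: · MOVVC
6: ✓ SUBNE  r0←0x62
7: ✓ CMP  NZCV=1000
8: ✓ MOVCC  r2←0xf8
9: ✓ ADDMI  r2←0x27
10: ✓ MOVCC  r2←0x1c

VAL = 0x1c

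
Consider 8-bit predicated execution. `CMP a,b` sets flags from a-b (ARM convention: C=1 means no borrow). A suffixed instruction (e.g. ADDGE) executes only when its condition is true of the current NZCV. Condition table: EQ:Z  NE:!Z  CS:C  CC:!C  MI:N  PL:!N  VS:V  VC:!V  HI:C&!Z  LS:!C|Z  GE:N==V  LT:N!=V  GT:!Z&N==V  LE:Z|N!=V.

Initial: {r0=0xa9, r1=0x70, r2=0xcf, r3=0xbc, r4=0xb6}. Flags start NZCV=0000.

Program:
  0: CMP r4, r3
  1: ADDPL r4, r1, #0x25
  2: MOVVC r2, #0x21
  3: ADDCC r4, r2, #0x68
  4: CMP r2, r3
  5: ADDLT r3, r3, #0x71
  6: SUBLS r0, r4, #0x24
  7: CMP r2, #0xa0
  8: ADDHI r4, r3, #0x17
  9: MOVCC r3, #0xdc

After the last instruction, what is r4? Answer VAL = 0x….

VAL = 0x89

0: ✓ CMP  NZCV=1000
1: · ADDPL
2: ✓ MOVVC  r2←0x21
3: ✓ ADDCC  r4←0x89
4: ✓ CMP  NZCV=0000
5: · ADDLT
6: ✓ SUBLS  r0←0x65
7: ✓ CMP  NZCV=1001
8: · ADDHI
9: ✓ MOVCC  r3←0xdc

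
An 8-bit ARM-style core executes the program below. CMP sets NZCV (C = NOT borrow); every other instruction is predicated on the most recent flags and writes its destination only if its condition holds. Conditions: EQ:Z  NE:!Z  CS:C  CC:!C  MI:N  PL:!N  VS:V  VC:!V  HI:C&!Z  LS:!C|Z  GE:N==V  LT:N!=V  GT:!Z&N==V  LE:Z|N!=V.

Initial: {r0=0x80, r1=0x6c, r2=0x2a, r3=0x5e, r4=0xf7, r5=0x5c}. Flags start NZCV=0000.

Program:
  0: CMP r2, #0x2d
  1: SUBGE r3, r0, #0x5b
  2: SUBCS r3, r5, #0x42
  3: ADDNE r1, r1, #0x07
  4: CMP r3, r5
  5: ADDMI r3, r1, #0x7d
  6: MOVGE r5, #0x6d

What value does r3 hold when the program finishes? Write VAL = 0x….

[0] flags=1000 → (cmp)
[1] flags=1000 GE?F → skip
[2] flags=1000 CS?F → skip
[3] flags=1000 NE?T → r1=0x73
[4] flags=0010 → (cmp)
[5] flags=0010 MI?F → skip
[6] flags=0010 GE?T → r5=0x6d

VAL = 0x5e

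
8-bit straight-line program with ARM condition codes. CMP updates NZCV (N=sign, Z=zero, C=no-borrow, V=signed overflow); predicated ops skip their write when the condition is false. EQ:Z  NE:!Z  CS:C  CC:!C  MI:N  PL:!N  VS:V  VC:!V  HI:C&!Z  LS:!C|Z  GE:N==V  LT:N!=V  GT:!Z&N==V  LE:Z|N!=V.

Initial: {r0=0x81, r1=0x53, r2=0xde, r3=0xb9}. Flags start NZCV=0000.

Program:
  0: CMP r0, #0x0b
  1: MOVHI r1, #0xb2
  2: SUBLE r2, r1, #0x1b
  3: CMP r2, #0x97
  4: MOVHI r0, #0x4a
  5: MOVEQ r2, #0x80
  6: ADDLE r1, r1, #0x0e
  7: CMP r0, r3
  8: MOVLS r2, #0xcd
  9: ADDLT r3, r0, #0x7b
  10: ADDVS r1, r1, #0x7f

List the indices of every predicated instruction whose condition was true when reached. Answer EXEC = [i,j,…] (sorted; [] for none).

0: ✓ CMP  NZCV=0011
1: ✓ MOVHI  r1←0xb2
2: ✓ SUBLE  r2←0x97
3: ✓ CMP  NZCV=0110
4: · MOVHI
5: ✓ MOVEQ  r2←0x80
6: ✓ ADDLE  r1←0xc0
7: ✓ CMP  NZCV=1000
8: ✓ MOVLS  r2←0xcd
9: ✓ ADDLT  r3←0xfc
10: · ADDVS

EXEC = [1,2,5,6,8,9]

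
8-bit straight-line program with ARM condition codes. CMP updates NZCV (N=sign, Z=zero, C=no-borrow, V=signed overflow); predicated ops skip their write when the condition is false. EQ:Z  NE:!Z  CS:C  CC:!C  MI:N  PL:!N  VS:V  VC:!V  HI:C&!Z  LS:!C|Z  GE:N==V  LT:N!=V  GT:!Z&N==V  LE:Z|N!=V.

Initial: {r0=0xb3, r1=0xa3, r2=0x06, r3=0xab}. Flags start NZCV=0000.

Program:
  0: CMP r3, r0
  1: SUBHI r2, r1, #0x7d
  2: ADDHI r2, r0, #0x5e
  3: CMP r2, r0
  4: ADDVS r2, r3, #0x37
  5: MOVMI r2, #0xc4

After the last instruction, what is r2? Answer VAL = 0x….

0: ✓ CMP  NZCV=1000
1: · SUBHI
2: · ADDHI
3: ✓ CMP  NZCV=0000
4: · ADDVS
5: · MOVMI

VAL = 0x06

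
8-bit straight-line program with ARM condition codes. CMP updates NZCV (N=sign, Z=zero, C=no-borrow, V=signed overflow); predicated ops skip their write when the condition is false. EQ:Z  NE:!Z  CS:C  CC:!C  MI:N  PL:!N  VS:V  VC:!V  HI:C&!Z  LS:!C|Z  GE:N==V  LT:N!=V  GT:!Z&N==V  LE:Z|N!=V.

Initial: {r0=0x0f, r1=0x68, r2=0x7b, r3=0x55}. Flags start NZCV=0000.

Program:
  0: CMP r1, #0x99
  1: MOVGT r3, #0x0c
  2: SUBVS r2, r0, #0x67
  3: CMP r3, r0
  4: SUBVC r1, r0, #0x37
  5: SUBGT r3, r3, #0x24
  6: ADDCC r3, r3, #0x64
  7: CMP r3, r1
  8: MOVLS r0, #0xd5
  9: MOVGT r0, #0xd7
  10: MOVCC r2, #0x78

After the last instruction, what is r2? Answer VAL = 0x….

VAL = 0x78

[0] flags=1001 → (cmp)
[1] flags=1001 GT?T → r3=0x0c
[2] flags=1001 VS?T → r2=0xa8
[3] flags=1000 → (cmp)
[4] flags=1000 VC?T → r1=0xd8
[5] flags=1000 GT?F → skip
[6] flags=1000 CC?T → r3=0x70
[7] flags=1001 → (cmp)
[8] flags=1001 LS?T → r0=0xd5
[9] flags=1001 GT?T → r0=0xd7
[10] flags=1001 CC?T → r2=0x78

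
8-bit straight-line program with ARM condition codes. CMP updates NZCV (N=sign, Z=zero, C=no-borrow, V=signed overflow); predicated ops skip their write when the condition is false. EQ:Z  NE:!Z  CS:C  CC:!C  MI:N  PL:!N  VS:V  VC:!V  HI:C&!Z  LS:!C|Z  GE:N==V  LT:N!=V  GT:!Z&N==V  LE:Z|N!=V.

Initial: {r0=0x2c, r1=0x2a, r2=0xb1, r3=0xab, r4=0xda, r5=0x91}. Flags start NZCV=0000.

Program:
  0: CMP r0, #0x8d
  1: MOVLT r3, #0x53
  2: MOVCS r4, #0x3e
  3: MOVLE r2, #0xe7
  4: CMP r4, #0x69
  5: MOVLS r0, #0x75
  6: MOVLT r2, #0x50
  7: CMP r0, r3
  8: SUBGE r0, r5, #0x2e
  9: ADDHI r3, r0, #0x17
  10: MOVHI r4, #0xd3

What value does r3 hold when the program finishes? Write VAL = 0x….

VAL = 0xab

0: ✓ CMP  NZCV=1001
1: · MOVLT
2: · MOVCS
3: · MOVLE
4: ✓ CMP  NZCV=0011
5: · MOVLS
6: ✓ MOVLT  r2←0x50
7: ✓ CMP  NZCV=1001
8: ✓ SUBGE  r0←0x63
9: · ADDHI
10: · MOVHI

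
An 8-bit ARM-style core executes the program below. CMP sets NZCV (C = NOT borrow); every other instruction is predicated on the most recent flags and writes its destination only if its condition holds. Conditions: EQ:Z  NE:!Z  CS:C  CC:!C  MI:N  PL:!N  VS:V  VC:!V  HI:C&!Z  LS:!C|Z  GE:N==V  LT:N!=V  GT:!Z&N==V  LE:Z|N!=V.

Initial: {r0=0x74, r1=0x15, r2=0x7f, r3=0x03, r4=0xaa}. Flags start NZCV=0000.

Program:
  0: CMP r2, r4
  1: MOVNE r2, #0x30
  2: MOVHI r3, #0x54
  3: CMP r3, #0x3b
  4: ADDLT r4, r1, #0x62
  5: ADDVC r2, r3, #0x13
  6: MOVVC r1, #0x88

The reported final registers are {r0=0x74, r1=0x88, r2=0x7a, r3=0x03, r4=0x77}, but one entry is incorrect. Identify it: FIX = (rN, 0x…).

0: ✓ CMP  NZCV=1001
1: ✓ MOVNE  r2←0x30
2: · MOVHI
3: ✓ CMP  NZCV=1000
4: ✓ ADDLT  r4←0x77
5: ✓ ADDVC  r2←0x16
6: ✓ MOVVC  r1←0x88

FIX = (r2, 0x16)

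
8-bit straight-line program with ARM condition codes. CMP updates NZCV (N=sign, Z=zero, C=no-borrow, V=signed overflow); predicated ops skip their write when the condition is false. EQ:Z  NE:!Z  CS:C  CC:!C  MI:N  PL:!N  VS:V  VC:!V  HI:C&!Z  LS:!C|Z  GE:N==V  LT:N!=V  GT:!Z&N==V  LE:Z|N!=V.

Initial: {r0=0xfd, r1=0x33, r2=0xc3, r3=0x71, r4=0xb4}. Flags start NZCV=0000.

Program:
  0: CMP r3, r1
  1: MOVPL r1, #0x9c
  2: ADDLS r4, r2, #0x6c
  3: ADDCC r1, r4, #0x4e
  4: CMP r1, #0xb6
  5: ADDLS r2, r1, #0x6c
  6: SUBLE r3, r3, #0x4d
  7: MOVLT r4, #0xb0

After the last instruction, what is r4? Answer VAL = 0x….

[0] flags=0010 → (cmp)
[1] flags=0010 PL?T → r1=0x9c
[2] flags=0010 LS?F → skip
[3] flags=0010 CC?F → skip
[4] flags=1000 → (cmp)
[5] flags=1000 LS?T → r2=0x08
[6] flags=1000 LE?T → r3=0x24
[7] flags=1000 LT?T → r4=0xb0

VAL = 0xb0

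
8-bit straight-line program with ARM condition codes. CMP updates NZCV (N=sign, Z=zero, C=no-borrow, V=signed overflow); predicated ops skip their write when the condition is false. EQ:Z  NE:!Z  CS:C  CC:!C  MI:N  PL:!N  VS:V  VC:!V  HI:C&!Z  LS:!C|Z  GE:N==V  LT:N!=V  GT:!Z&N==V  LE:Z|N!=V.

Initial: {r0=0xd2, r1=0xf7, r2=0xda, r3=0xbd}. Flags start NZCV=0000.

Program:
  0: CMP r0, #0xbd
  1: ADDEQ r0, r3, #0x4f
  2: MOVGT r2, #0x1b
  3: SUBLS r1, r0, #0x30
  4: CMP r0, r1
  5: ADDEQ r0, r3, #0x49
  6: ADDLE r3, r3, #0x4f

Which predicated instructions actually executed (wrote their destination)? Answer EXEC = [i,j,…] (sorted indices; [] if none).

0: ✓ CMP  NZCV=0010
1: · ADDEQ
2: ✓ MOVGT  r2←0x1b
3: · SUBLS
4: ✓ CMP  NZCV=1000
5: · ADDEQ
6: ✓ ADDLE  r3←0x0c

EXEC = [2,6]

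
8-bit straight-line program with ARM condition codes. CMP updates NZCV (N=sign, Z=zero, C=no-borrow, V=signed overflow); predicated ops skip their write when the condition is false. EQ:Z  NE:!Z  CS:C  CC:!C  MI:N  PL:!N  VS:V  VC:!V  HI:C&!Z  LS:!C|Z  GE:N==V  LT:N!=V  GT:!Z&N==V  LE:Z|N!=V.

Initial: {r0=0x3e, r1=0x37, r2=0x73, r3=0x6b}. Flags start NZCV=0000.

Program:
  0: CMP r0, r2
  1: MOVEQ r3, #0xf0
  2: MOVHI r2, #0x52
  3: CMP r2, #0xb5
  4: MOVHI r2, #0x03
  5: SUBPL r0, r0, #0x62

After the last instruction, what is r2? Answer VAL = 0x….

VAL = 0x73

[0] flags=1000 → (cmp)
[1] flags=1000 EQ?F → skip
[2] flags=1000 HI?F → skip
[3] flags=1001 → (cmp)
[4] flags=1001 HI?F → skip
[5] flags=1001 PL?F → skip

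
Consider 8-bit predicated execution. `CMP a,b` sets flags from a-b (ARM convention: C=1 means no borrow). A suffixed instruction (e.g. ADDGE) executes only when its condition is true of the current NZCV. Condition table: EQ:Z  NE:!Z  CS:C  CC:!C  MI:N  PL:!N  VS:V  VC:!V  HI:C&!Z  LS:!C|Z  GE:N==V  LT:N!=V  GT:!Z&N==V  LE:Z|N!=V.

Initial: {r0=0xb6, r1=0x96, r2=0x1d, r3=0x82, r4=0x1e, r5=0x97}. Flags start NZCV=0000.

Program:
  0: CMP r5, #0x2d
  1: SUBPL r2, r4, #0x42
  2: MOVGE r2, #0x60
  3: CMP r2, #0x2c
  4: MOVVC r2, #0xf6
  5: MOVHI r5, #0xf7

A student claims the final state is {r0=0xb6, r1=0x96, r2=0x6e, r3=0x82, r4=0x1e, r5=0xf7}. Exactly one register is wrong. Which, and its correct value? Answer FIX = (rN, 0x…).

FIX = (r2, 0xf6)

[0] flags=0011 → (cmp)
[1] flags=0011 PL?T → r2=0xdc
[2] flags=0011 GE?F → skip
[3] flags=1010 → (cmp)
[4] flags=1010 VC?T → r2=0xf6
[5] flags=1010 HI?T → r5=0xf7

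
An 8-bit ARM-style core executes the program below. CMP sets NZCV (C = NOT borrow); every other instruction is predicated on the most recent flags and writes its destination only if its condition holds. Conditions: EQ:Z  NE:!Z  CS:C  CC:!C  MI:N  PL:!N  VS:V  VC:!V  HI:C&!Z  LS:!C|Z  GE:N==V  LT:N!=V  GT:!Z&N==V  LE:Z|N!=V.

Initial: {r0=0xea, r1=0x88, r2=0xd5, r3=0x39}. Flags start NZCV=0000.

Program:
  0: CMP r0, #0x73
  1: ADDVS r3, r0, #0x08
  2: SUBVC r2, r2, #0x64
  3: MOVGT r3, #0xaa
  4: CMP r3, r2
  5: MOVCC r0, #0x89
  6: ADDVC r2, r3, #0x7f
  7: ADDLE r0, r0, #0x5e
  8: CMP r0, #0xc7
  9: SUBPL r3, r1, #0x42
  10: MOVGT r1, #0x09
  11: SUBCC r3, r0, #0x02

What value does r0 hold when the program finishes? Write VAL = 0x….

0: ✓ CMP  NZCV=0011
1: ✓ ADDVS  r3←0xf2
2: · SUBVC
3: · MOVGT
4: ✓ CMP  NZCV=0010
5: · MOVCC
6: ✓ ADDVC  r2←0x71
7: · ADDLE
8: ✓ CMP  NZCV=0010
9: ✓ SUBPL  r3←0x46
10: ✓ MOVGT  r1←0x09
11: · SUBCC

VAL = 0xea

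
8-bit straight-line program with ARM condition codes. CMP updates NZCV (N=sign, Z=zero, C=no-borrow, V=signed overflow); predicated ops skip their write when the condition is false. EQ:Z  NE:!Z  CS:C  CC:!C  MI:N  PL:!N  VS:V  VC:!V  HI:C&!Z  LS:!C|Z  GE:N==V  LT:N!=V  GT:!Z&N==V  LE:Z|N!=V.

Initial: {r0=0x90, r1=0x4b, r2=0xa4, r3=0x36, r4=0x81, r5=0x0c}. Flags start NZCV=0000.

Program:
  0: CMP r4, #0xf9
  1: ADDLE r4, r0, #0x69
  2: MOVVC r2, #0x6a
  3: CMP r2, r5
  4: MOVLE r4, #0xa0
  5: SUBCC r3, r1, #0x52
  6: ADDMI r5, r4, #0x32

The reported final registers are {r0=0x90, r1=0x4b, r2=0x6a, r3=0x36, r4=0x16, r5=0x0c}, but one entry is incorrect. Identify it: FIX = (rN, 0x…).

[0] flags=1000 → (cmp)
[1] flags=1000 LE?T → r4=0xf9
[2] flags=1000 VC?T → r2=0x6a
[3] flags=0010 → (cmp)
[4] flags=0010 LE?F → skip
[5] flags=0010 CC?F → skip
[6] flags=0010 MI?F → skip

FIX = (r4, 0xf9)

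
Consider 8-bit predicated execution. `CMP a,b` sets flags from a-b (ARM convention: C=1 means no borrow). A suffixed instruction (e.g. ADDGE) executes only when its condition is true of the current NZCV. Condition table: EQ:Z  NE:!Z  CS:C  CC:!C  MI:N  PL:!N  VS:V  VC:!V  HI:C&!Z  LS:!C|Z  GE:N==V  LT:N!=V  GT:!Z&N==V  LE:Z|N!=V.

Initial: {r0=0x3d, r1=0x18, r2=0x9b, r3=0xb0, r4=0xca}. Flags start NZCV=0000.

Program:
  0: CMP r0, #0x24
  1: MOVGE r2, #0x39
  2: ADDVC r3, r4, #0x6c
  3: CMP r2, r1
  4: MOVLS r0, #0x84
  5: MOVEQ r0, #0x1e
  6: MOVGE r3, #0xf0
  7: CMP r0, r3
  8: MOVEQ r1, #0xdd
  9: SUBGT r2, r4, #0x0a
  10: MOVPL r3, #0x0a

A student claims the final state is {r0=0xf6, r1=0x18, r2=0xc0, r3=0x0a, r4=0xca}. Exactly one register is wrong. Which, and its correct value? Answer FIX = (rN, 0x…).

FIX = (r0, 0x3d)

0: ✓ CMP  NZCV=0010
1: ✓ MOVGE  r2←0x39
2: ✓ ADDVC  r3←0x36
3: ✓ CMP  NZCV=0010
4: · MOVLS
5: · MOVEQ
6: ✓ MOVGE  r3←0xf0
7: ✓ CMP  NZCV=0000
8: · MOVEQ
9: ✓ SUBGT  r2←0xc0
10: ✓ MOVPL  r3←0x0a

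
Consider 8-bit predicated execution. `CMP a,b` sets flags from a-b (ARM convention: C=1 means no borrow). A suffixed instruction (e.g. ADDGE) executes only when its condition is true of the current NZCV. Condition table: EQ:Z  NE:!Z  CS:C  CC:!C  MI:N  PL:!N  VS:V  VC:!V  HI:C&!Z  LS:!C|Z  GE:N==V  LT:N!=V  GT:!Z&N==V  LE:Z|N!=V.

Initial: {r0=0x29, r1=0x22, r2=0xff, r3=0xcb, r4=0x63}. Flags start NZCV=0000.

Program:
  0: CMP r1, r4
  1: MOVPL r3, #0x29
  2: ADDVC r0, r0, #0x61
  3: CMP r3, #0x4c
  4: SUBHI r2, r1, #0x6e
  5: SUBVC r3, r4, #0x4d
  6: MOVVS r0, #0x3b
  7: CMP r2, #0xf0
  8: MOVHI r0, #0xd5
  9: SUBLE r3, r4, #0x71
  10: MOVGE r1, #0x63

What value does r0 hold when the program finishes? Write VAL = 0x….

VAL = 0x3b

0: ✓ CMP  NZCV=1000
1: · MOVPL
2: ✓ ADDVC  r0←0x8a
3: ✓ CMP  NZCV=0011
4: ✓ SUBHI  r2←0xb4
5: · SUBVC
6: ✓ MOVVS  r0←0x3b
7: ✓ CMP  NZCV=1000
8: · MOVHI
9: ✓ SUBLE  r3←0xf2
10: · MOVGE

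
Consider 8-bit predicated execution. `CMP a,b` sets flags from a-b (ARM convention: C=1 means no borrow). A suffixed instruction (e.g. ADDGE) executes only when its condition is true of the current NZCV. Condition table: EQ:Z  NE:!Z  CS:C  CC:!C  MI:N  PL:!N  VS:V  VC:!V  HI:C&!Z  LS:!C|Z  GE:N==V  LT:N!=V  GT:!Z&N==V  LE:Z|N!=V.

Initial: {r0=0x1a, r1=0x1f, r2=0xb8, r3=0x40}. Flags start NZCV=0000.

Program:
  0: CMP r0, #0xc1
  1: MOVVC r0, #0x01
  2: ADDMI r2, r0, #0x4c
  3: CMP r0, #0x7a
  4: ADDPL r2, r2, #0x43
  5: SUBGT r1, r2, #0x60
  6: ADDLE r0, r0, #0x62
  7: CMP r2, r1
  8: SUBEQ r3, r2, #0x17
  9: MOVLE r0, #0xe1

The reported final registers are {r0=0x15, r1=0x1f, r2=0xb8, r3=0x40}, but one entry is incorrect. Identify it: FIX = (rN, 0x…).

0: ✓ CMP  NZCV=0000
1: ✓ MOVVC  r0←0x01
2: · ADDMI
3: ✓ CMP  NZCV=1000
4: · ADDPL
5: · SUBGT
6: ✓ ADDLE  r0←0x63
7: ✓ CMP  NZCV=1010
8: · SUBEQ
9: ✓ MOVLE  r0←0xe1

FIX = (r0, 0xe1)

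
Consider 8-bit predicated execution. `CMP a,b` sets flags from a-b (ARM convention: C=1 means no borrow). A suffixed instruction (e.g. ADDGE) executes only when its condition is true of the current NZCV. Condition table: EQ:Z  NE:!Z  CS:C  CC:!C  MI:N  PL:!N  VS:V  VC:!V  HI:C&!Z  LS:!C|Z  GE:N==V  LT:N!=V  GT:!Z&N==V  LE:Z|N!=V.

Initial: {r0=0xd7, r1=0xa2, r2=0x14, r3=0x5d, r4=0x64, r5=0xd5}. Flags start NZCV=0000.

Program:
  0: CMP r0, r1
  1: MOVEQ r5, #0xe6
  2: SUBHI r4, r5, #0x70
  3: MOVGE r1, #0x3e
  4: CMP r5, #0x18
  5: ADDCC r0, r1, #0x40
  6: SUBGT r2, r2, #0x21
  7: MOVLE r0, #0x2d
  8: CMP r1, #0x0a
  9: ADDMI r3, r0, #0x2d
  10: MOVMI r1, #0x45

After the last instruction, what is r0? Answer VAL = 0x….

VAL = 0x2d

0: ✓ CMP  NZCV=0010
1: · MOVEQ
2: ✓ SUBHI  r4←0x65
3: ✓ MOVGE  r1←0x3e
4: ✓ CMP  NZCV=1010
5: · ADDCC
6: · SUBGT
7: ✓ MOVLE  r0←0x2d
8: ✓ CMP  NZCV=0010
9: · ADDMI
10: · MOVMI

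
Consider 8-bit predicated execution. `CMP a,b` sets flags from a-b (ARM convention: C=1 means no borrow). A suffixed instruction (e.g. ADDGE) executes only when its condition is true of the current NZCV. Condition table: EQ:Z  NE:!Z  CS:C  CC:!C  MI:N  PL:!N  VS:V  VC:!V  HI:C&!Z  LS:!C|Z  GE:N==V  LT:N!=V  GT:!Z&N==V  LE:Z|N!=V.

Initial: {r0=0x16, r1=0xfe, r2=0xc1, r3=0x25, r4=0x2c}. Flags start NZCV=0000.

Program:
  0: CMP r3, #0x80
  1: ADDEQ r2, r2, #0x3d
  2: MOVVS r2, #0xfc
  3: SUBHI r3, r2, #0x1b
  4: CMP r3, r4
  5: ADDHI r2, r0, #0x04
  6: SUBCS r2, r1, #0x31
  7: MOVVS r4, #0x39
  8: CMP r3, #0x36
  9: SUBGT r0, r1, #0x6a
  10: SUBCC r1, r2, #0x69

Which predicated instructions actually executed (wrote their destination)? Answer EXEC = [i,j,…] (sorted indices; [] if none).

[0] flags=1001 → (cmp)
[1] flags=1001 EQ?F → skip
[2] flags=1001 VS?T → r2=0xfc
[3] flags=1001 HI?F → skip
[4] flags=1000 → (cmp)
[5] flags=1000 HI?F → skip
[6] flags=1000 CS?F → skip
[7] flags=1000 VS?F → skip
[8] flags=1000 → (cmp)
[9] flags=1000 GT?F → skip
[10] flags=1000 CC?T → r1=0x93

EXEC = [2,10]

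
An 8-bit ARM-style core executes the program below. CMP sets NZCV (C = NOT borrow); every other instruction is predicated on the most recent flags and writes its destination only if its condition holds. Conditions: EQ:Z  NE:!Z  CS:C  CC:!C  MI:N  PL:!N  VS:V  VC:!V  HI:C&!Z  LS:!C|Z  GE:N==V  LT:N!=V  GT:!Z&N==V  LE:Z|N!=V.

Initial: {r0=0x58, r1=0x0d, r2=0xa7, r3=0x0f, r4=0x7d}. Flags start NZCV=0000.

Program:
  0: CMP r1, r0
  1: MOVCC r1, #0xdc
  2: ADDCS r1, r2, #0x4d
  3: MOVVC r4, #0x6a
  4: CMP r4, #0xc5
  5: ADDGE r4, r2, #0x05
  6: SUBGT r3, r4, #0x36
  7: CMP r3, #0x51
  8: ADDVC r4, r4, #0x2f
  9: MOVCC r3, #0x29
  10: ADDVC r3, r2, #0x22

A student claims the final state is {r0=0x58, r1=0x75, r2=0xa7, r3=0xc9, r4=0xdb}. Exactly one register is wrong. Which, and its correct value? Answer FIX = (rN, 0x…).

FIX = (r1, 0xdc)

0: ✓ CMP  NZCV=1000
1: ✓ MOVCC  r1←0xdc
2: · ADDCS
3: ✓ MOVVC  r4←0x6a
4: ✓ CMP  NZCV=1001
5: ✓ ADDGE  r4←0xac
6: ✓ SUBGT  r3←0x76
7: ✓ CMP  NZCV=0010
8: ✓ ADDVC  r4←0xdb
9: · MOVCC
10: ✓ ADDVC  r3←0xc9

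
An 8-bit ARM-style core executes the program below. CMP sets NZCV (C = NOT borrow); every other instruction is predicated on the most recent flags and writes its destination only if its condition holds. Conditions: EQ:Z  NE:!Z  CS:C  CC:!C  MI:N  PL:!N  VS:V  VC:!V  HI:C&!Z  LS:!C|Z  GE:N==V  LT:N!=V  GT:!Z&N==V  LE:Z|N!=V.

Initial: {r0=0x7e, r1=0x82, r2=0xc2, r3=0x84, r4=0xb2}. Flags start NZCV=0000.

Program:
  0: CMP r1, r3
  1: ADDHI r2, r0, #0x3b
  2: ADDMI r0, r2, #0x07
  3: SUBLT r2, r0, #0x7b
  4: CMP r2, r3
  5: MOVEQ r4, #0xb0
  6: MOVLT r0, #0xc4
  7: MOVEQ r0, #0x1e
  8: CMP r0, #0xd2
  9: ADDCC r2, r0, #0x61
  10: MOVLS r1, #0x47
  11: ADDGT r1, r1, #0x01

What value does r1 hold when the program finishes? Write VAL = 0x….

VAL = 0x47

[0] flags=1000 → (cmp)
[1] flags=1000 HI?F → skip
[2] flags=1000 MI?T → r0=0xc9
[3] flags=1000 LT?T → r2=0x4e
[4] flags=1001 → (cmp)
[5] flags=1001 EQ?F → skip
[6] flags=1001 LT?F → skip
[7] flags=1001 EQ?F → skip
[8] flags=1000 → (cmp)
[9] flags=1000 CC?T → r2=0x2a
[10] flags=1000 LS?T → r1=0x47
[11] flags=1000 GT?F → skip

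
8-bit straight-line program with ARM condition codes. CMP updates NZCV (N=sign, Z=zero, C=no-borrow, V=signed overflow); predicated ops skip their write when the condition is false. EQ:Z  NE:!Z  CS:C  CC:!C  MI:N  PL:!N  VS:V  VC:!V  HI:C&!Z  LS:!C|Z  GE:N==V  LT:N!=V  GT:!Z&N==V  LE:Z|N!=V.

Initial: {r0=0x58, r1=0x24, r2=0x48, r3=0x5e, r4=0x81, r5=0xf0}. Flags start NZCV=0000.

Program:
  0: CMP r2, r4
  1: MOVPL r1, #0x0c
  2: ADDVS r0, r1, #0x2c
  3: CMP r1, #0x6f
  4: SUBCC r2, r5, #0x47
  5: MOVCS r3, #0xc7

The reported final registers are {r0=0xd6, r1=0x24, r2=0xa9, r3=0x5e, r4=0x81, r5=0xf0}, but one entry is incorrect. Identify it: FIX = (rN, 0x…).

FIX = (r0, 0x50)

0: ✓ CMP  NZCV=1001
1: · MOVPL
2: ✓ ADDVS  r0←0x50
3: ✓ CMP  NZCV=1000
4: ✓ SUBCC  r2←0xa9
5: · MOVCS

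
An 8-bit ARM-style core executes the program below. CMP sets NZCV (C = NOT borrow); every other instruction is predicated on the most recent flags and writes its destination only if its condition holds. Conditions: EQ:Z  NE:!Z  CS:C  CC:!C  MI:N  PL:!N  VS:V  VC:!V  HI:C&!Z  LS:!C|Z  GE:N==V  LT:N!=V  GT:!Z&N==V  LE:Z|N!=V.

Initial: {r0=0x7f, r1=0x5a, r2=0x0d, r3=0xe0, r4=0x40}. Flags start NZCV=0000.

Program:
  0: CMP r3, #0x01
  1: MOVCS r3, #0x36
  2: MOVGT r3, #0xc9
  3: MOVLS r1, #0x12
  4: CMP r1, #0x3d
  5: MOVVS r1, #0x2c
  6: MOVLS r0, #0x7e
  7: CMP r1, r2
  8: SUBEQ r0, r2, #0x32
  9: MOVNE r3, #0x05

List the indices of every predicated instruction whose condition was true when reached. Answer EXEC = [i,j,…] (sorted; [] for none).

0: ✓ CMP  NZCV=1010
1: ✓ MOVCS  r3←0x36
2: · MOVGT
3: · MOVLS
4: ✓ CMP  NZCV=0010
5: · MOVVS
6: · MOVLS
7: ✓ CMP  NZCV=0010
8: · SUBEQ
9: ✓ MOVNE  r3←0x05

EXEC = [1,9]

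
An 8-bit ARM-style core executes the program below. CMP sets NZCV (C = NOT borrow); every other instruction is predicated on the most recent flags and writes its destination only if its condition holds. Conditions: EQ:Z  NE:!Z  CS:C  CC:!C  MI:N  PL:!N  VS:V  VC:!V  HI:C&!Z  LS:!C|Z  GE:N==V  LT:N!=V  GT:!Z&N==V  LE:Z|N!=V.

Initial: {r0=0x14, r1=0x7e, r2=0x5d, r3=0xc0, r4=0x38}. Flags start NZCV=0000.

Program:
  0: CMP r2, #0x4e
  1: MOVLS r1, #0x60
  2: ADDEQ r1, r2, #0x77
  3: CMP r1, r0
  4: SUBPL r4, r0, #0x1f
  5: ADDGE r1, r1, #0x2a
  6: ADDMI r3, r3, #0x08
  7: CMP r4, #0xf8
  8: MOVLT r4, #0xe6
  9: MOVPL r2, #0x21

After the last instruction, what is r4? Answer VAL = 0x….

[0] flags=0010 → (cmp)
[1] flags=0010 LS?F → skip
[2] flags=0010 EQ?F → skip
[3] flags=0010 → (cmp)
[4] flags=0010 PL?T → r4=0xf5
[5] flags=0010 GE?T → r1=0xa8
[6] flags=0010 MI?F → skip
[7] flags=1000 → (cmp)
[8] flags=1000 LT?T → r4=0xe6
[9] flags=1000 PL?F → skip

VAL = 0xe6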